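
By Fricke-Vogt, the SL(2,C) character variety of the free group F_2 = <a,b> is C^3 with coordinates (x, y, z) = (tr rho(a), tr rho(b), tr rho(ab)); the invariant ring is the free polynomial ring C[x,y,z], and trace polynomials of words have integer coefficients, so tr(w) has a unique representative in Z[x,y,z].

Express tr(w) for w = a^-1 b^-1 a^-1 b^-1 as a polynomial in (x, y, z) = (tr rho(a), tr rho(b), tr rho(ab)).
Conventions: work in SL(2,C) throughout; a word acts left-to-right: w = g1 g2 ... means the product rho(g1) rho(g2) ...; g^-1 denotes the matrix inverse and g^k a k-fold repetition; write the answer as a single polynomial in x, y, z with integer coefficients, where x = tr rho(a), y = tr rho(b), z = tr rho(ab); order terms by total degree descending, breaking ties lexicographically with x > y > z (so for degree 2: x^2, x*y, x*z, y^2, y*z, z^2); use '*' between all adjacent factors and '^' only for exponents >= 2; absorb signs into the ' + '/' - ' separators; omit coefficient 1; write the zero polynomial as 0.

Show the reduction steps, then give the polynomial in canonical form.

z^2 - 2

so trace(b^-1) = trace(b) = y
so trace(b^-1 a) = trace(a)*trace(b) - trace(a b)   [inverse elimination on b] = x*y - z
trace(b^-1 a^-1) = trace(b^-1)*trace(a) - trace(b^-1 a)   [inverse elimination on a] = z
so trace(b^-1 a^-1 b^-1) = trace(b^-1 a^-1)*trace(b) - trace(b^-1 a^-1 b)   [inverse elimination on b] = y*z - x
trace(a b a) = trace(a)*trace(b a) - trace(b)   [square of a] = x*z - y
trace(a b a b) = trace(a b)*trace(a b) - trace(1)   [split at a repeated a] = z^2 - 2
trace(b a b^-1 a) = trace(a b a)*trace(b) - trace(a b a b)   [inverse elimination on b] = x*y*z - y^2 - z^2 + 2
trace(a b^-1 a^-1 b) = trace(b a b^-1)*trace(a) - trace(b a b^-1 a)   [inverse elimination on a] = -x*y*z + x^2 + y^2 + z^2 - 2
reduce: trace(b^-1 a^-1 b^-1 a) = trace(a b^-1 a^-1)*trace(b) - trace(a b^-1 a^-1 b)   [inverse elimination on b] = x*y*z - x^2 - z^2 + 2
so trace(a^-1 b^-1 a^-1 b^-1) = trace(b^-1 a^-1 b^-1)*trace(a) - trace(b^-1 a^-1 b^-1 a)   [inverse elimination on a] = z^2 - 2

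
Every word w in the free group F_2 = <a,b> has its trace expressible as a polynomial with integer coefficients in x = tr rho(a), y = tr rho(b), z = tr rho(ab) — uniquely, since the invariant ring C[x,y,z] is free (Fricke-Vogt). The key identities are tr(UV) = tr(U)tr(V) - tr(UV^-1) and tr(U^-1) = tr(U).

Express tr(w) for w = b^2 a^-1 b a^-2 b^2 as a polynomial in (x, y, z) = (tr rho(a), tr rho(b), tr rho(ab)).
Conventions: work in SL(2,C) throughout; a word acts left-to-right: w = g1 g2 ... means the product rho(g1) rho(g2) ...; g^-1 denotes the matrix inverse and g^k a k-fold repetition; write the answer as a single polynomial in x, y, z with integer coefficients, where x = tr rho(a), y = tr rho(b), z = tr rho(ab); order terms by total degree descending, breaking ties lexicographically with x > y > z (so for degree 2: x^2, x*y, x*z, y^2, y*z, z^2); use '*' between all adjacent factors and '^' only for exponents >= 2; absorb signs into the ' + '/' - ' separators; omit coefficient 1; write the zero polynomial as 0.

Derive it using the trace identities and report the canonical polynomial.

tr(b^2) = tr(b)*tr(b) - tr(1)  (reduce the b square) = y^2 - 2
tr(b^3) = tr(b)*tr(b^2) - tr(b)  (reduce the b square) = y^3 - 3*y
tr(b^4) = tr(b)*tr(b^3) - tr(b^2)  (reduce the b square) = y^4 - 4*y^2 + 2
apply: tr(b^5) = tr(b)*tr(b^4) - tr(b^3)  (reduce the b square) = y^5 - 5*y^3 + 5*y
tr(b a b) = tr(b)*tr(a b) - tr(a)  (reduce the b square) = y*z - x
apply: tr(b a b^2) = tr(b)*tr(b a b) - tr(b a)  (reduce the b square) = y^2*z - x*y - z
tr(b a b^3) = tr(b)*tr(b a b^2) - tr(b a b)  (reduce the b square) = y^3*z - x*y^2 - 2*y*z + x
tr(b^5 a) = tr(b)*tr(b a b^3) - tr(b a b^2)  (reduce the b square) = y^4*z - x*y^3 - 3*y^2*z + 2*x*y + z
tr(a^-1 b^5) = tr(b^5)*tr(a) - tr(b^5 a)  (eliminate a^-1) = x*y^5 - y^4*z - 4*x*y^3 + 3*y^2*z + 3*x*y - z
apply: tr(b a^-2 b^4) = tr(a^-1 b^5)*tr(a) - tr(a^-1 b^5 a)  (eliminate a^-1) = x^2*y^5 - x*y^4*z - 4*x^2*y^3 - y^5 + 3*x*y^2*z + 3*x^2*y + 5*y^3 - x*z - 5*y
apply: tr(a b a b) = tr(a b)*tr(a b) - tr(1)  (split on a) = z^2 - 2
use: tr(a b a) = tr(a)*tr(b a) - tr(b)  (reduce the a square) = x*z - y
apply: tr(b a b a b) = tr(b)*tr(a b a b) - tr(a b a)  (reduce the b square) = y*z^2 - x*z - y
tr(b a b a b^2) = tr(b)*tr(b a b a b) - tr(b a b a)  (reduce the b square) = y^2*z^2 - x*y*z - y^2 - z^2 + 2
tr(b^4 a b a) = tr(b)*tr(b a b a b^2) - tr(b a b a b)  (reduce the b square) = y^3*z^2 - x*y^2*z - y^3 - 2*y*z^2 + x*z + 3*y
apply: tr(b^4 a b a^-1) = tr(b^4 a b)*tr(a) - tr(b^4 a b a)  (eliminate a^-1) = x*y^4*z - x^2*y^3 - y^3*z^2 - 2*x*y^2*z + 2*x^2*y + y^3 + 2*y*z^2 - 3*y
use: tr(b a^-2 b^4 a) = tr(b^4 a b a^-1)*tr(a) - tr(b^4 a b)  (eliminate a^-1) = x^2*y^4*z - x^3*y^3 - x*y^3*z^2 - 2*x^2*y^2*z - y^4*z + 2*x^3*y + 2*x*y^3 + 2*x*y*z^2 + 3*y^2*z - 5*x*y - z
tr(b^2 a^-1 b a^-2 b^2) = tr(b a^-2 b^4)*tr(a) - tr(b a^-2 b^4 a)  (eliminate a^-1) = x^3*y^5 - 2*x^2*y^4*z - 3*x^3*y^3 - x*y^5 + x*y^3*z^2 + 5*x^2*y^2*z + y^4*z + x^3*y + 3*x*y^3 - 2*x*y*z^2 - x^2*z - 3*y^2*z + z

x^3*y^5 - 2*x^2*y^4*z - 3*x^3*y^3 - x*y^5 + x*y^3*z^2 + 5*x^2*y^2*z + y^4*z + x^3*y + 3*x*y^3 - 2*x*y*z^2 - x^2*z - 3*y^2*z + z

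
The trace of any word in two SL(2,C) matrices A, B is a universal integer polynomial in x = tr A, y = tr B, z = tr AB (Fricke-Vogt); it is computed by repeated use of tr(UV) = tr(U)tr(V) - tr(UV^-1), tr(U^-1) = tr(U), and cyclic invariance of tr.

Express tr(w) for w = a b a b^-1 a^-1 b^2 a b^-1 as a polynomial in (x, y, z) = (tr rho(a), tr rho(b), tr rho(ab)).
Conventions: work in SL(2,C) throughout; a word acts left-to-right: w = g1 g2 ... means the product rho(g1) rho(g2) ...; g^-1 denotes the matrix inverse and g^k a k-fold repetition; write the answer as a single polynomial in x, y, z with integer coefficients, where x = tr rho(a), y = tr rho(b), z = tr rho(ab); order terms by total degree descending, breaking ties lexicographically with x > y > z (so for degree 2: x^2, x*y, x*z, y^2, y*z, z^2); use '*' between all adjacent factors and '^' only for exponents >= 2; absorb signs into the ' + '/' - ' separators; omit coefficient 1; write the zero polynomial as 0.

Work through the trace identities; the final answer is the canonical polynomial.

-x^2*y^3*z^2 + x^3*y^2*z + 2*x*y^4*z + 2*x*y^2*z^3 - x^2*y^3 - x^2*y*z^2 - y^5 - 2*y^3*z^2 - y*z^4 - 5*x*y^2*z + x^2*y + 5*y^3 + 5*y*z^2 + x*z - 5*y

trace(b^2 a) = trace(b) * trace(a b) - trace(a) = y*z - x
trace(b^2) = trace(b) * trace(b) - trace(1) = y^2 - 2
trace(a^2 b^2) = trace(a) * trace(b^2 a) - trace(b^2) = x*y*z - x^2 - y^2 + 2
trace(a^2 b) = trace(a) * trace(b a) - trace(b) = x*z - y
trace(b^2 a^2 b) = trace(b) * trace(a^2 b^2) - trace(a^2 b) = x*y^2*z - x^2*y - y^3 - x*z + 3*y
trace(a b a b) = trace(a b) * trace(a b) - trace(1) = z^2 - 2
trace(b a b a b) = trace(b) * trace(a b a b) - trace(a b a) = y*z^2 - x*z - y
trace(b a b^3 a) = trace(b) * trace(b a b a b) - trace(b a b a) = y^2*z^2 - x*y*z - y^2 - z^2 + 2
trace(b a b^2) = trace(b) * trace(a b^2) - trace(a b) = y^2*z - x*y - z
trace(b a b^3) = trace(b) * trace(b a b^2) - trace(b a b) = y^3*z - x*y^2 - 2*y*z + x
trace(b^2 a^2 b a b) = trace(a) * trace(b a b^3 a) - trace(b a b^3) = x*y^2*z^2 - x^2*y*z - y^3*z - x*z^2 + 2*y*z + x
trace(a b a b a b) = trace(a b a b) * trace(a b) - trace(b a) = z^3 - 3*z
trace(a b a b a) = trace(a) * trace(b a b a) - trace(b a b) = x*z^2 - y*z - x
trace(b a b a b^2 a) = trace(b) * trace(a b a b a b) - trace(a b a b a) = y*z^3 - x*z^2 - 2*y*z + x
trace(b^2 a^2 b a b a) = trace(a) * trace(b a b a b^2 a) - trace(b a b a b^2) = x*y*z^3 - x^2*z^2 - y^2*z^2 - x*y*z + x^2 + y^2 + z^2 - 2
trace(a^-1 b^2 a^2 b a b) = trace(b^2 a^2 b a b) * trace(a) - trace(b^2 a^2 b a b a) = x^2*y^2*z^2 - x^3*y*z - x*y^3*z - x*y*z^3 + y^2*z^2 + 3*x*y*z - y^2 - z^2 + 2
trace(a b a b^-1 a^-1 b^2 a) = trace(a^-1 b^2 a^2 b a) * trace(b) - trace(a^-1 b^2 a^2 b a b) = -x^2*y^2*z^2 + x^3*y*z + 2*x*y^3*z + x*y*z^3 - x^2*y^2 - y^4 - y^2*z^2 - 4*x*y*z + 4*y^2 + z^2 - 2
trace(a b a b a^2 b) = trace(a) * trace(b a b a b a) - trace(b a b a b) = x*z^3 - y*z^2 - 2*x*z + y
trace(a b a b a^2) = trace(a) * trace(b a b a^2) - trace(b a b a) = x^2*z^2 - x*y*z - x^2 - z^2 + 2
trace(a b^2 a b a b a) = trace(b) * trace(a b a b a^2 b) - trace(a b a b a^2) = x*y*z^3 - x^2*z^2 - y^2*z^2 - x*y*z + x^2 + y^2 + z^2 - 2
trace(a b a b a b a b) = trace(b a b a) * trace(b a b a) - trace(1) = z^4 - 4*z^2 + 2
trace(a b^2 a b a b a b) = trace(b) * trace(a b a b a b a b) - trace(a b a b a b a) = y*z^4 - x*z^3 - 3*y*z^2 + 2*x*z + y
trace(b^2 a b a b a b^-1 a) = trace(a b^2 a b a b a) * trace(b) - trace(a b^2 a b a b a b) = x*y^2*z^3 - x^2*y*z^2 - y^3*z^2 - y*z^4 - x*y^2*z + x*z^3 + x^2*y + y^3 + 4*y*z^2 - 2*x*z - 3*y
trace(a b a b^-1 a^-1 b^2 a b) = trace(b^2 a b a b a b^-1) * trace(a) - trace(b^2 a b a b a b^-1 a) = -x*y^2*z^3 + x^2*y*z^2 + y^3*z^2 + y*z^4 + x*y^2*z - x^2*y - y^3 - 4*y*z^2 - x*z + 3*y
trace(a b a b^-1 a^-1 b^2 a b^-1) = trace(a b a b^-1 a^-1 b^2 a) * trace(b) - trace(a b a b^-1 a^-1 b^2 a b) = -x^2*y^3*z^2 + x^3*y^2*z + 2*x*y^4*z + 2*x*y^2*z^3 - x^2*y^3 - x^2*y*z^2 - y^5 - 2*y^3*z^2 - y*z^4 - 5*x*y^2*z + x^2*y + 5*y^3 + 5*y*z^2 + x*z - 5*y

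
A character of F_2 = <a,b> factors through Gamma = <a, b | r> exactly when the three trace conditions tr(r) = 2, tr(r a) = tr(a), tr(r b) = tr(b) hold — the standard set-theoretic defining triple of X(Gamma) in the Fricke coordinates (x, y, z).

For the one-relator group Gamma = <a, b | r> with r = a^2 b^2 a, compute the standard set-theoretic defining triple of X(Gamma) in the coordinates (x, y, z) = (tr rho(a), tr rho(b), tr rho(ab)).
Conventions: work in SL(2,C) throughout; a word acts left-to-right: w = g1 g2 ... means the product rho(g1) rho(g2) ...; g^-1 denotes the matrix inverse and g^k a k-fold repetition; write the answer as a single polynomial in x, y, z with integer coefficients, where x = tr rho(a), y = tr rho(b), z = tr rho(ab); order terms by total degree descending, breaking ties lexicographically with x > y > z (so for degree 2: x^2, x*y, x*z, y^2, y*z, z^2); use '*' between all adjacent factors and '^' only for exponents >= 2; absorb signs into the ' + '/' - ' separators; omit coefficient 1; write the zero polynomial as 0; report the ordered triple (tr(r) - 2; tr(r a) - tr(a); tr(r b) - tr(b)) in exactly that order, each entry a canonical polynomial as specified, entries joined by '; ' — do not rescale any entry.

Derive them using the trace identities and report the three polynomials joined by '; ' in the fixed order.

reduce: trace(b a^2) = trace(a)*trace(b a) - trace(b) = x*z - y
trace(a^3 b) = trace(a)*trace(b a^2) - trace(b a) = x^2*z - x*y - z
trace(a^2) = trace(a)*trace(a) - trace(1) = x^2 - 2
trace(a^3) = trace(a)*trace(a^2) - trace(a) = x^3 - 3*x
so trace(a^2 b^2 a) = trace(b)*trace(a^3 b) - trace(a^3) = x^2*y*z - x^3 - x*y^2 - y*z + 3*x
so trace(b^2 a) = trace(b)*trace(a b) - trace(a)  (reduce the b square) = y*z - x
trace(b^2) = trace(b)*trace(b) - trace(1)  (reduce the b square) = y^2 - 2
reduce: trace(b^2 a^2) = trace(a)*trace(b^2 a) - trace(b^2)  (reduce the a square) = x*y*z - x^2 - y^2 + 2
so trace(a^2 b^2 a^2) = trace(a)*trace(b^2 a^3) - trace(b^2 a^2)  (reduce the a square) = x^3*y*z - x^4 - x^2*y^2 - 2*x*y*z + 4*x^2 + y^2 - 2
so trace(b a b a) = trace(b a)*trace(b a) - trace(1)  (split on b) = z^2 - 2
trace(a b a^2 b) = trace(a)*trace(b a b a) - trace(b a b)  (reduce the a square) = x*z^2 - y*z - x
trace(a^2 b^2 a b) = trace(b)*trace(a b a^2 b) - trace(a b a^2)  (reduce the b square) = x*y*z^2 - x^2*z - y^2*z + z
assemble the triple (trace(r) - 2; trace(r a) - x; trace(r b) - y)

x^2*y*z - x^3 - x*y^2 - y*z + 3*x - 2; x^3*y*z - x^4 - x^2*y^2 - 2*x*y*z + 4*x^2 + y^2 - x - 2; x*y*z^2 - x^2*z - y^2*z - y + z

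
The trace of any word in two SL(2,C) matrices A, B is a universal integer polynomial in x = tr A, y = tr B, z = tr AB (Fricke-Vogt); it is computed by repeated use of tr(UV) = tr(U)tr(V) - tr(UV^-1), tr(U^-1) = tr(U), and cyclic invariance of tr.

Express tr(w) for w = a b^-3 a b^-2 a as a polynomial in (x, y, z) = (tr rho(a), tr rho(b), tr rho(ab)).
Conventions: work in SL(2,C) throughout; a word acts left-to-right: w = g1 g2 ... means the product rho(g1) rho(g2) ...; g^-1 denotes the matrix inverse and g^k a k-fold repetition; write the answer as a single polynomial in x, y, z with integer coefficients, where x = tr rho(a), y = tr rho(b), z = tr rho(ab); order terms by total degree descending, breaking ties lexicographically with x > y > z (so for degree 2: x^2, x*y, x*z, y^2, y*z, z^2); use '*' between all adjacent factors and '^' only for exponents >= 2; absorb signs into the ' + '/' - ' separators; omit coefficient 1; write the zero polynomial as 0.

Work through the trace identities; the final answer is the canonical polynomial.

tr(a^2) = tr(a) * tr(a) - tr(1)   [square of a] = x^2 - 2
tr(a^3) = tr(a) * tr(a^2) - tr(a)   [square of a] = x^3 - 3*x
tr(a b a) = tr(a) * tr(b a) - tr(b)   [square of a] = x*z - y
reduce: tr(a^3 b) = tr(a) * tr(a b a) - tr(a b)   [square of a] = x^2*z - x*y - z
tr(a b^-1 a^2) = tr(a^3) * tr(b) - tr(a^3 b)   [inverse elimination on b] = x^3*y - x^2*z - 2*x*y + z
reduce: tr(b a b a) = tr(b a) * tr(b a) - tr(1)   [split at a repeated b] = z^2 - 2
tr(b a b) = tr(b) * tr(a b) - tr(a)   [square of b] = y*z - x
so tr(a^2 b a b) = tr(a) * tr(b a b a) - tr(b a b)   [square of a] = x*z^2 - y*z - x
tr(a b^-1 a^2 b) = tr(a^2 b a) * tr(b) - tr(a^2 b a b)   [inverse elimination on b] = x^2*y*z - x*y^2 - x*z^2 + x
so tr(a b^-1 a^2 b^-1) = tr(a b^-1 a^2) * tr(b) - tr(a b^-1 a^2 b)   [inverse elimination on b] = x^3*y^2 - 2*x^2*y*z - x*y^2 + x*z^2 + y*z - x
reduce: tr(a b^-1 a^2 b^-2) = tr(a b^-1 a^2 b^-1) * tr(b) - tr(a b^-1 a^2)   [inverse elimination on b] = x^3*y^3 - 2*x^2*y^2*z - x^3*y - x*y^3 + x*y*z^2 + x^2*z + y^2*z + x*y - z
so tr(a^2 b^-3 a b^-1) = tr(a b^-1 a^2 b^-2) * tr(b) - tr(a b^-1 a^2 b^-1)   [inverse elimination on b] = x^3*y^4 - 2*x^2*y^3*z - 2*x^3*y^2 - x*y^4 + x*y^2*z^2 + 3*x^2*y*z + y^3*z + 2*x*y^2 - x*z^2 - 2*y*z + x
so tr(b^-2 a^3) = tr(a^3 b^-1) * tr(b) - tr(a^3)   [inverse elimination on b] = x^3*y^2 - x^2*y*z - x^3 - 2*x*y^2 + y*z + 3*x
tr(a^2 b^-3 a) = tr(b^-2 a^3) * tr(b) - tr(b^-2 a^3 b)   [inverse elimination on b] = x^3*y^3 - x^2*y^2*z - 2*x^3*y - 2*x*y^3 + x^2*z + y^2*z + 5*x*y - z
reduce: tr(a b^-3 a b^-2 a) = tr(a^2 b^-3 a b^-1) * tr(b) - tr(a^2 b^-3 a)   [inverse elimination on b] = x^3*y^5 - 2*x^2*y^4*z - 3*x^3*y^3 - x*y^5 + x*y^3*z^2 + 4*x^2*y^2*z + y^4*z + 2*x^3*y + 4*x*y^3 - x*y*z^2 - x^2*z - 3*y^2*z - 4*x*y + z

x^3*y^5 - 2*x^2*y^4*z - 3*x^3*y^3 - x*y^5 + x*y^3*z^2 + 4*x^2*y^2*z + y^4*z + 2*x^3*y + 4*x*y^3 - x*y*z^2 - x^2*z - 3*y^2*z - 4*x*y + z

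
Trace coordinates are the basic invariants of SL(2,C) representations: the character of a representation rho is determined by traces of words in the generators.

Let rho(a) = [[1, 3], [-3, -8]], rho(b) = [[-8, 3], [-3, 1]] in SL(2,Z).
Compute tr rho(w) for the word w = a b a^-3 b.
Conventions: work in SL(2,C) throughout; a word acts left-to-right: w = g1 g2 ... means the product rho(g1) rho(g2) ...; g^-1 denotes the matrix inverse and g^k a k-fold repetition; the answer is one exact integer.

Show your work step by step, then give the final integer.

-135997

rho(a) = [[1, 3], [-3, -8]]
... * rho(b) = [[-8, 3], [-3, 1]]  ->  [[-17, 6], [48, -17]]
... * rho(a^-1) = [[-8, -3], [3, 1]]  ->  [[154, 57], [-435, -161]]
... * rho(a^-1) = [[-8, -3], [3, 1]]  ->  [[-1061, -405], [2997, 1144]]
... * rho(a^-1) = [[-8, -3], [3, 1]]  ->  [[7273, 2778], [-20544, -7847]]
... * rho(b) = [[-8, 3], [-3, 1]]  ->  [[-66518, 24597], [187893, -69479]]
tr = -66518 + -69479 = -135997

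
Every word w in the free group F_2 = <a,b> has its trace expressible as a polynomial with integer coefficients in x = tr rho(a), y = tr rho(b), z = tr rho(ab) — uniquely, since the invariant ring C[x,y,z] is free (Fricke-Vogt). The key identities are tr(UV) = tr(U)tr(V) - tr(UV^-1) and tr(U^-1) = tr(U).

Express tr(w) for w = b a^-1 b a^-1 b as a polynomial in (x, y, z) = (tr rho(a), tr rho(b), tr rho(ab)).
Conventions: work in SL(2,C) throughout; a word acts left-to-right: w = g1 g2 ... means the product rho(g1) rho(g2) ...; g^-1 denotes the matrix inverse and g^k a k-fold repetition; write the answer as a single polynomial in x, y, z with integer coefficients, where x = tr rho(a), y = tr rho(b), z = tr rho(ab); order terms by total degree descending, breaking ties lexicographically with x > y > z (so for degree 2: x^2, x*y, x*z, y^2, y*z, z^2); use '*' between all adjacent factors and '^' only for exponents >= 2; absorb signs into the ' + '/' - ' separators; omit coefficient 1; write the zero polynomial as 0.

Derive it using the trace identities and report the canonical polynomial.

x^2*y^3 - 2*x*y^2*z - x^2*y + y*z^2 + x*z - y

trace(b^2) = trace(b) * trace(b) - trace(1) = y^2 - 2
trace(b^3) = trace(b) * trace(b^2) - trace(b) = y^3 - 3*y
trace(a b^2) = trace(b) * trace(a b) - trace(a) = y*z - x
trace(b^3 a) = trace(b) * trace(a b^2) - trace(a b) = y^2*z - x*y - z
trace(b^2 a^-1 b) = trace(b^3) * trace(a) - trace(b^3 a) = x*y^3 - y^2*z - 2*x*y + z
and trace(a b a b) = trace(a b) * trace(a b) - trace(1) = z^2 - 2
trace(a b a) = trace(a) * trace(b a) - trace(b) = x*z - y
next, trace(b a b^2 a) = trace(b) * trace(a b a b) - trace(a b a) = y*z^2 - x*z - y
trace(b^2 a^-1 b a) = trace(b a b^2) * trace(a) - trace(b a b^2 a) = x*y^2*z - x^2*y - y*z^2 + y
trace(b a^-1 b a^-1 b) = trace(b^2 a^-1 b) * trace(a) - trace(b^2 a^-1 b a) = x^2*y^3 - 2*x*y^2*z - x^2*y + y*z^2 + x*z - y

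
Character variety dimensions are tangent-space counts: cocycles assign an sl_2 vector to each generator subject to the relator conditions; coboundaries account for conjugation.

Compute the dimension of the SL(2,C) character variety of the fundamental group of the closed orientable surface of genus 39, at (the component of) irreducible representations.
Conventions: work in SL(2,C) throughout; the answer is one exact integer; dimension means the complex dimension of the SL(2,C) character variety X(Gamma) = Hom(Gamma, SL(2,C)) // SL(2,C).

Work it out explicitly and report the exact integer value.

pi_1 of the closed genus-39 surface has 78 generators bound by the single product-of-commutators relator.
Unconstrained cocycle data is one sl_2 vector per generator (234 dimensions), cut by the relator condition d_2(z) = 0.
d_2 is surjective at irreducible rho (its cokernel H^2 is dual to H^0 = 0), so dim Z^1 = 234 - 3 = 231.
Coboundaries contribute dim B^1 = 3 (injective at irreducible rho).
dim H^1 = 231 - 3 = 228 = dim X.

228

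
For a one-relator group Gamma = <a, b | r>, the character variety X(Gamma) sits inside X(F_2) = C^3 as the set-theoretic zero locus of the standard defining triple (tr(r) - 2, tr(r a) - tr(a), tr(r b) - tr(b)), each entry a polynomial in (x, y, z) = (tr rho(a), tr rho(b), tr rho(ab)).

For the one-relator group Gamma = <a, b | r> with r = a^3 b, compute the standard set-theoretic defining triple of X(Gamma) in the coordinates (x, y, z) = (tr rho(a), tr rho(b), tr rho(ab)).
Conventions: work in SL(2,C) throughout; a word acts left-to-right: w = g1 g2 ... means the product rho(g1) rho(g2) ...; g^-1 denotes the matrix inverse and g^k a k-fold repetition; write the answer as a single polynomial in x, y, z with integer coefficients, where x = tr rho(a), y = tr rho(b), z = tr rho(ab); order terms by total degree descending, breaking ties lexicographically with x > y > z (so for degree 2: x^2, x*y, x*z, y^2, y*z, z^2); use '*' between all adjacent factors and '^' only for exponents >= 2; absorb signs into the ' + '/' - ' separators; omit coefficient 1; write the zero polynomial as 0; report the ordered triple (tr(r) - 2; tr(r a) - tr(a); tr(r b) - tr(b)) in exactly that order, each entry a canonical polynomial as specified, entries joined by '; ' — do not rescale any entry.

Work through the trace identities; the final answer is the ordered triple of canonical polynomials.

x^2*z - x*y - z - 2; x^3*z - x^2*y - 2*x*z - x + y; x^2*y*z - x^3 - x*y^2 - y*z + 3*x - y

use: trace(b a^2) = trace(a) * trace(b a) - trace(b)  (reduce the a square) = x*z - y
trace(a^3 b) = trace(a) * trace(b a^2) - trace(b a)  (reduce the a square) = x^2*z - x*y - z
use: trace(a^3 b a) = trace(a) * trace(a^2 b a) - trace(a^2 b) = x^3*z - x^2*y - 2*x*z + y
trace(b^2 a) = trace(b) * trace(a b) - trace(a)   [square of b] = y*z - x
trace(b^2) = trace(b) * trace(b) - trace(1)   [square of b] = y^2 - 2
trace(a b^2 a) = trace(a) * trace(b^2 a) - trace(b^2)   [square of a] = x*y*z - x^2 - y^2 + 2
trace(a^3 b^2) = trace(a) * trace(a b^2 a) - trace(a b^2)   [square of a] = x^2*y*z - x^3 - x*y^2 - y*z + 3*x
assemble the triple (trace(r) - 2; trace(r a) - x; trace(r b) - y)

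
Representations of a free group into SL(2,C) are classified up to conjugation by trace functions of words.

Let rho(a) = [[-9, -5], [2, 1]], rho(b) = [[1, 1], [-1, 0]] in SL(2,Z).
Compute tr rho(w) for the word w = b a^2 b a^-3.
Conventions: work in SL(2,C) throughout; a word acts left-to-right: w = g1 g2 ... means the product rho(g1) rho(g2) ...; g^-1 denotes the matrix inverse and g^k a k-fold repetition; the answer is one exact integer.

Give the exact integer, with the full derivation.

24698

rho(b) = [[1, 1], [-1, 0]]
... * rho(a) = [[-9, -5], [2, 1]]  ->  [[-7, -4], [9, 5]]
... * rho(a) = [[-9, -5], [2, 1]]  ->  [[55, 31], [-71, -40]]
... * rho(b) = [[1, 1], [-1, 0]]  ->  [[24, 55], [-31, -71]]
... * rho(a^-1) = [[1, 5], [-2, -9]]  ->  [[-86, -375], [111, 484]]
... * rho(a^-1) = [[1, 5], [-2, -9]]  ->  [[664, 2945], [-857, -3801]]
... * rho(a^-1) = [[1, 5], [-2, -9]]  ->  [[-5226, -23185], [6745, 29924]]
tr = -5226 + 29924 = 24698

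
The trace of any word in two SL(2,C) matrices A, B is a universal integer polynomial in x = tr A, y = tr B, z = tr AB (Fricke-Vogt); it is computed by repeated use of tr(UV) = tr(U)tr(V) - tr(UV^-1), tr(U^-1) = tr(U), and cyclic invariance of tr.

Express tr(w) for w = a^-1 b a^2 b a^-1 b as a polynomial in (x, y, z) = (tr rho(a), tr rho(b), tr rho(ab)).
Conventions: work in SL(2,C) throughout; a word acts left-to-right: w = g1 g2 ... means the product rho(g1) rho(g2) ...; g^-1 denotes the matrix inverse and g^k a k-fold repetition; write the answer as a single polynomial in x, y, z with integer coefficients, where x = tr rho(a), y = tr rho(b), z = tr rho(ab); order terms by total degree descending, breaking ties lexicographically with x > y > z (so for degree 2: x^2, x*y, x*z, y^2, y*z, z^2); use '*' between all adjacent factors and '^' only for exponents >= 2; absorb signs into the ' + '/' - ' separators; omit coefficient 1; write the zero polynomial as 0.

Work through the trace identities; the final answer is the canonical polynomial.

x^3*y^2*z - x^4*y - x^2*y^3 - 2*x^2*y*z^2 + x^3*z + 2*x*y^2*z + x*z^3 + 3*x^2*y - y*z^2 - 4*x*z + y

trace(b a b) = trace(b) * trace(a b) - trace(a) = y*z - x
trace(b^3 a) = trace(b) * trace(b a b) - trace(b a) = y^2*z - x*y - z
trace(b^2) = trace(b) * trace(b) - trace(1) = y^2 - 2
trace(b^3) = trace(b) * trace(b^2) - trace(b) = y^3 - 3*y
trace(b a^2 b^2) = trace(a) * trace(b^3 a) - trace(b^3) = x*y^2*z - x^2*y - y^3 - x*z + 3*y
trace(a b a b) = trace(a b) * trace(a b) - trace(1) = z^2 - 2
trace(a b a) = trace(a) * trace(b a) - trace(b) = x*z - y
trace(b^2 a b a) = trace(b) * trace(a b a b) - trace(a b a) = y*z^2 - x*z - y
trace(b a^2 b^2 a) = trace(a) * trace(b^2 a b a) - trace(b^2 a b) = x*y*z^2 - x^2*z - y^2*z + z
trace(b a^-1 b a^2 b) = trace(b a^2 b^2) * trace(a) - trace(b a^2 b^2 a) = x^2*y^2*z - x^3*y - x*y^3 - x*y*z^2 + y^2*z + 3*x*y - z
trace(b a^2 b a b) = trace(a) * trace(b a b^2 a) - trace(b a b^2) = x*y*z^2 - x^2*z - y^2*z + z
trace(b a b a b a) = trace(b a b a) * trace(b a) - trace(a b) = z^3 - 3*z
trace(b a^2 b a b a) = trace(a) * trace(b a b a b a) - trace(b a b a b) = x*z^3 - y*z^2 - 2*x*z + y
trace(b a^-1 b a^2 b a) = trace(b a^2 b a b) * trace(a) - trace(b a^2 b a b a) = x^2*y*z^2 - x^3*z - x*y^2*z - x*z^3 + y*z^2 + 3*x*z - y
trace(a^-1 b a^2 b a^-1 b) = trace(b a^-1 b a^2 b) * trace(a) - trace(b a^-1 b a^2 b a) = x^3*y^2*z - x^4*y - x^2*y^3 - 2*x^2*y*z^2 + x^3*z + 2*x*y^2*z + x*z^3 + 3*x^2*y - y*z^2 - 4*x*z + y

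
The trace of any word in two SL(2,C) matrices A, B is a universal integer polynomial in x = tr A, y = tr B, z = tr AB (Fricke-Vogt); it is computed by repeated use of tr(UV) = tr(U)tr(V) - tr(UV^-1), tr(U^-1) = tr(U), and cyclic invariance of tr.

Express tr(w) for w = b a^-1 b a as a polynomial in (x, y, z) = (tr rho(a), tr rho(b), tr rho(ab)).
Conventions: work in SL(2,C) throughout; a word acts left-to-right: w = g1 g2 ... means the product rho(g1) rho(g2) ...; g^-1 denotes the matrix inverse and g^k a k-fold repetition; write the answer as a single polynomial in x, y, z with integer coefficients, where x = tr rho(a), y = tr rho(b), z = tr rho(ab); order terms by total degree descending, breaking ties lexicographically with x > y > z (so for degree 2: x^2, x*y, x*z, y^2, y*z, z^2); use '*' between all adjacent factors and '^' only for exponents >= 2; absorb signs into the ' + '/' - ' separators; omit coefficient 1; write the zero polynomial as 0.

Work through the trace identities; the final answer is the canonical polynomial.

trace(b a b) = trace(b) trace(a b) - trace(a) = y*z - x
trace(b a b a) = trace(b a) trace(b a) - trace(1)   [split at repeated b] = z^2 - 2
trace(b a^-1 b a) = trace(b a b) trace(a) - trace(b a b a) = x*y*z - x^2 - z^2 + 2

x*y*z - x^2 - z^2 + 2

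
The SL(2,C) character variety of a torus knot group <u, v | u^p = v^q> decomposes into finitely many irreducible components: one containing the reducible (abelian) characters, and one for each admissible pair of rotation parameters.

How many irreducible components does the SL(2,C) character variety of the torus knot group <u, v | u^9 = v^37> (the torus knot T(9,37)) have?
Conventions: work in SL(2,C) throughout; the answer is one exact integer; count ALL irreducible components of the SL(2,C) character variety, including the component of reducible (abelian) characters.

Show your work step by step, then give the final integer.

145

In the torus knot group T(9,37), u^9 = v^37 is central, so an irreducible representation sends it to +I or -I (Schur).
So on each irreducible component the traces are pinned: tr(u) = 2*cos(pi*alpha/9) with 1 <= alpha <= 8, tr(v) = 2*cos(pi*beta/37) with 1 <= beta <= 36.
The two central values (-1)^alpha I and (-1)^beta I must be the same matrix, so alpha and beta share a parity.
Counting: 4 odd alphas x 18 odd betas + 4 even alphas x 18 even betas = 72 + 72 = 144.
Total: 144 irreducible-character components + 1 reducible (abelian) component = 145.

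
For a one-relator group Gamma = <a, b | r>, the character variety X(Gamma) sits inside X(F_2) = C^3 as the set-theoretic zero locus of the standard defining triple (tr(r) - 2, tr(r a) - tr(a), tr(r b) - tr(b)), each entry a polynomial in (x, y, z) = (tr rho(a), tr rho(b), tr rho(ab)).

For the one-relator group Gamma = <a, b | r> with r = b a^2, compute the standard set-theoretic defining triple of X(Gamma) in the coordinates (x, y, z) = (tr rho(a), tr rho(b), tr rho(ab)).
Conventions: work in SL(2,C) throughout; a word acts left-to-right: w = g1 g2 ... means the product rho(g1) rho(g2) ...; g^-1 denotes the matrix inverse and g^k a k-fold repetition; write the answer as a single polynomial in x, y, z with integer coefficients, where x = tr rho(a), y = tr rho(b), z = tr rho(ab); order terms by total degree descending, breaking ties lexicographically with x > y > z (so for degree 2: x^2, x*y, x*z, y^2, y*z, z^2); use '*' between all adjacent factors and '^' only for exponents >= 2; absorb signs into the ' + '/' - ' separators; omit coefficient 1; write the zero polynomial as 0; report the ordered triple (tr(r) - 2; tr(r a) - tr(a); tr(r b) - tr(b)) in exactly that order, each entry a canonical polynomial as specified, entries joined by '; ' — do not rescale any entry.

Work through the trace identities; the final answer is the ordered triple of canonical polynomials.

trace(b a^2) = trace(a)*trace(b a) - trace(b) = x*z - y
trace(b a^3) = trace(a)*trace(a b a) - trace(a b)   [square of a] = x^2*z - x*y - z
trace(a^2) = trace(a)*trace(a) - trace(1) = x^2 - 2
trace(b a^2 b) = trace(b)*trace(a^2 b) - trace(a^2) = x*y*z - x^2 - y^2 + 2
assemble the triple (trace(r) - 2; trace(r a) - x; trace(r b) - y)

x*z - y - 2; x^2*z - x*y - x - z; x*y*z - x^2 - y^2 - y + 2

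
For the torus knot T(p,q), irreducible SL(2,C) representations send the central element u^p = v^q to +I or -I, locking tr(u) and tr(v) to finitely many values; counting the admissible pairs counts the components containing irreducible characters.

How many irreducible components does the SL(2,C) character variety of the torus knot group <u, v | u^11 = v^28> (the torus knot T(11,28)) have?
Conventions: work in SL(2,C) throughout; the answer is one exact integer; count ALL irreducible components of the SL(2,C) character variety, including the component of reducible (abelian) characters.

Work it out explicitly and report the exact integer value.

136

For T(11,28): irreducibility forces the central element u^11 = v^28 to one of +I, -I.
So on each irreducible component the traces are pinned: tr(u) = 2*cos(pi*alpha/11) with 1 <= alpha <= 10, tr(v) = 2*cos(pi*beta/28) with 1 <= beta <= 27.
Consistency of u^11 = (-1)^alpha I with v^28 = (-1)^beta I forces alpha = beta (mod 2).
count pairs: odd alpha (5 choices) x odd beta (14), plus even alpha (5) x even beta (13): 5*14 + 5*13 = 135.
Total: 135 irreducible-character components + 1 reducible (abelian) component = 136.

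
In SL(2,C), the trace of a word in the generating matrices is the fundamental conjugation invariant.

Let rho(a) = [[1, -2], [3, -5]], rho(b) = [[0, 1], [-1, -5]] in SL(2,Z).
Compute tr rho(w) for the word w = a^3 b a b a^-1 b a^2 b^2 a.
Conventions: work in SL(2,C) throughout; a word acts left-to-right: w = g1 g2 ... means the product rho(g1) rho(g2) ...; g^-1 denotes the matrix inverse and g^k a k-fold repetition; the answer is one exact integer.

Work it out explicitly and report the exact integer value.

282411490

rho(a) = [[1, -2], [3, -5]]
... * rho(a) = [[1, -2], [3, -5]]  ->  [[-5, 8], [-12, 19]]
... * rho(a) = [[1, -2], [3, -5]]  ->  [[19, -30], [45, -71]]
... * rho(b) = [[0, 1], [-1, -5]]  ->  [[30, 169], [71, 400]]
... * rho(a) = [[1, -2], [3, -5]]  ->  [[537, -905], [1271, -2142]]
... * rho(b) = [[0, 1], [-1, -5]]  ->  [[905, 5062], [2142, 11981]]
... * rho(a^-1) = [[-5, 2], [-3, 1]]  ->  [[-19711, 6872], [-46653, 16265]]
... * rho(b) = [[0, 1], [-1, -5]]  ->  [[-6872, -54071], [-16265, -127978]]
... * rho(a) = [[1, -2], [3, -5]]  ->  [[-169085, 284099], [-400199, 672420]]
... * rho(a) = [[1, -2], [3, -5]]  ->  [[683212, -1082325], [1617061, -2561702]]
... * rho(b) = [[0, 1], [-1, -5]]  ->  [[1082325, 6094837], [2561702, 14425571]]
... * rho(b) = [[0, 1], [-1, -5]]  ->  [[-6094837, -29391860], [-14425571, -69566153]]
... * rho(a) = [[1, -2], [3, -5]]  ->  [[-94270417, 159148974], [-223124030, 376681907]]
tr = -94270417 + 376681907 = 282411490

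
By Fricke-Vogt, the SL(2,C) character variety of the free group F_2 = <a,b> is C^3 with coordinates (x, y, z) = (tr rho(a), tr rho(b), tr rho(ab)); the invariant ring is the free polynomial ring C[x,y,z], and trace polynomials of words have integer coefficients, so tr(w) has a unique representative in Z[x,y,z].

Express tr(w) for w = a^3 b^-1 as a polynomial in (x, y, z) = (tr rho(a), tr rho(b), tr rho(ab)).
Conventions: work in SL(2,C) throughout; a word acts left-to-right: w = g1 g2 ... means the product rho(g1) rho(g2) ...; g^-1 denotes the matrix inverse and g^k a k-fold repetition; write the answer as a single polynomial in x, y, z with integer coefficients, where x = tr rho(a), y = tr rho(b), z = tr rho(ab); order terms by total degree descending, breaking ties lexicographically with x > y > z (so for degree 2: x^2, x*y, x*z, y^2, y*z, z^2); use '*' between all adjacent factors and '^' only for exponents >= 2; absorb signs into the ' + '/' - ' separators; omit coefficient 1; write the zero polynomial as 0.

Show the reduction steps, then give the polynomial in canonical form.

tr(a^2) = tr(a) * tr(a) - tr(1)   [square of a] = x^2 - 2
tr(a^3) = tr(a) * tr(a^2) - tr(a)   [square of a] = x^3 - 3*x
tr(a b a) = tr(a) * tr(b a) - tr(b)   [square of a] = x*z - y
tr(a^3 b) = tr(a) * tr(a b a) - tr(a b)   [square of a] = x^2*z - x*y - z
tr(a^3 b^-1) = tr(a^3) * tr(b) - tr(a^3 b)   [inverse elimination on b] = x^3*y - x^2*z - 2*x*y + z

x^3*y - x^2*z - 2*x*y + z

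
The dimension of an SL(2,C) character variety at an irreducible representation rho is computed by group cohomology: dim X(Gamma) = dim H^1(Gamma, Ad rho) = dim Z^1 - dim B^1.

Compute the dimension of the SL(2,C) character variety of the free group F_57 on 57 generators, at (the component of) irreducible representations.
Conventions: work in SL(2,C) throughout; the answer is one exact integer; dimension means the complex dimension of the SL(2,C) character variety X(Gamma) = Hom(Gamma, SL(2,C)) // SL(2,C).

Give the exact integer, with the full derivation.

168

Gamma = F_57 has 57 generators and no relators.
A cocycle picks one sl_2 vector per generator freely, giving dim Z^1 = 3*57 = 171.
Irreducibility makes the coboundary map sl_2 -> Z^1 injective (trivial centralizer), so dim B^1 = 3.
dim X = dim H^1 = dim Z^1 - dim B^1 = 171 - 3 = 168.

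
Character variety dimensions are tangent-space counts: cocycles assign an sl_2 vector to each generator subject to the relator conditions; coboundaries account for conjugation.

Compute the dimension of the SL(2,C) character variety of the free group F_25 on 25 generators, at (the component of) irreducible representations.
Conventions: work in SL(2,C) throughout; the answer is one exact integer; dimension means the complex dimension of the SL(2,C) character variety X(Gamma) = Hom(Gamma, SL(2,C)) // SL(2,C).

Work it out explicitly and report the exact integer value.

Here Gamma is free of rank 25 — no relator constrains a cocycle.
A cocycle picks one sl_2 vector per generator freely, giving dim Z^1 = 3*25 = 75.
Irreducibility makes the coboundary map sl_2 -> Z^1 injective (trivial centralizer), so dim B^1 = 3.
dim H^1 = 75 - 3 = 72, which is dim X.

72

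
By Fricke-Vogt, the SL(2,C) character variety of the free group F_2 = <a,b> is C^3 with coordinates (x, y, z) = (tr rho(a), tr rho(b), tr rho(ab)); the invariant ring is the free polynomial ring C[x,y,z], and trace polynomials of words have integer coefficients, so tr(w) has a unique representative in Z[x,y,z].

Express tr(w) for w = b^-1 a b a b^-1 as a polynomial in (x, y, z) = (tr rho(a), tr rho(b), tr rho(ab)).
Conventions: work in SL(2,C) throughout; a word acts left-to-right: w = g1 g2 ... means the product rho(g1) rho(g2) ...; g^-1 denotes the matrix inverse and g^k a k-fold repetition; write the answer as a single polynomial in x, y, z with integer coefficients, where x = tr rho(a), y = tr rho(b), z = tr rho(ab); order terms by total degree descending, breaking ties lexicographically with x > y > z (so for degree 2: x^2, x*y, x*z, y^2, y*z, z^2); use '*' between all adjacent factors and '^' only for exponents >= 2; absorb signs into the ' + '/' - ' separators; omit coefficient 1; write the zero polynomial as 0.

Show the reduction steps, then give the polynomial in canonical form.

x*y^2*z - y^3 - y*z^2 - x*z + 3*y

trace(a b a) = trace(a) trace(b a) - trace(b) = x*z - y
trace(a b a b) = trace(b a) trace(b a) - trace(1)   [split at repeated b] = z^2 - 2
trace(b^-1 a b a) = trace(a b a) trace(b) - trace(a b a b) = x*y*z - y^2 - z^2 + 2
trace(b^-1 a b a b^-1) = trace(b^-1 a b a) trace(b) - trace(b^-1 a b a b) = x*y^2*z - y^3 - y*z^2 - x*z + 3*y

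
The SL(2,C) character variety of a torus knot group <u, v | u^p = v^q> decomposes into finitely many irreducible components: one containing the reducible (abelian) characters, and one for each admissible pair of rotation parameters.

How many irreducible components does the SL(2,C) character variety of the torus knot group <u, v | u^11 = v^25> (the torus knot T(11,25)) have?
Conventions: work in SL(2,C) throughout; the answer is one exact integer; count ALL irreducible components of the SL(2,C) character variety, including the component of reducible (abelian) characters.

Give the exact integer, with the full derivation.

121

In the torus knot group T(11,25), u^11 = v^25 is central, so an irreducible representation sends it to +I or -I (Schur).
On an irreducible component, tr(u) is locked at 2*cos(pi*alpha/11) for some alpha in 1..10, and tr(v) at 2*cos(pi*beta/25) for some beta in 1..24.
u^11 = (-1)^alpha I and v^25 = (-1)^beta I must agree, so alpha and beta have equal parity.
Enumerate parity-matched pairs: 5*12 odd-odd plus 5*12 even-even gives 120.
That is 120 components of irreducible characters, and with the reducible (abelian) component the total is 121.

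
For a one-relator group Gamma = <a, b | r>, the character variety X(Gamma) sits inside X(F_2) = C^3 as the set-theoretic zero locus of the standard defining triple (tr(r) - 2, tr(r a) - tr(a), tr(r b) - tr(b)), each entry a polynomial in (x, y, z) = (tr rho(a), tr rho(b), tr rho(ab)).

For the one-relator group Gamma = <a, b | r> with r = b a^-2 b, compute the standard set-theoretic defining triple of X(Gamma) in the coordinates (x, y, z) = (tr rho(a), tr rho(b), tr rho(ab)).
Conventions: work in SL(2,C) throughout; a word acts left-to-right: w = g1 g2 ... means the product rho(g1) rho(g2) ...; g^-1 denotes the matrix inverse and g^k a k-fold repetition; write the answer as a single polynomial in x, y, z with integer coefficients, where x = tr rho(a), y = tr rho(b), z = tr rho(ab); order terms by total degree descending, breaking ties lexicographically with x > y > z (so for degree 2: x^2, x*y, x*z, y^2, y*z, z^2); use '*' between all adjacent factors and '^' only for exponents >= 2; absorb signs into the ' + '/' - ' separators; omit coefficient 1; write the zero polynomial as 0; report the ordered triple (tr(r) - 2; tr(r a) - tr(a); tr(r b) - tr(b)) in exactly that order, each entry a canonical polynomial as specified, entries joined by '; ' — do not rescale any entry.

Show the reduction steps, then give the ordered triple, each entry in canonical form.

reduce: tr(b^2) = tr(b) tr(b) - tr(1)   [square of b] = y^2 - 2
tr(b^2 a) = tr(b) tr(a b) - tr(a)   [square of b] = y*z - x
tr(a^-1 b^2) = tr(b^2) tr(a) - tr(b^2 a)   [inverse elimination on a] = x*y^2 - y*z - x
tr(b a^-2 b) = tr(a^-1 b^2) tr(a) - tr(a^-1 b^2 a)   [inverse elimination on a] = x^2*y^2 - x*y*z - x^2 - y^2 + 2
reduce: tr(b a b a) = tr(a b) tr(a b) - tr(1)  (split on a) = z^2 - 2
reduce: tr(a^-1 b a b) = tr(b a b) tr(a) - tr(b a b a)  (eliminate a^-1) = x*y*z - x^2 - z^2 + 2
so tr(b a^-2 b a) = tr(a^-1 b a b) tr(a) - tr(a^-1 b a b a)  (eliminate a^-1) = x^2*y*z - x^3 - x*z^2 - y*z + 3*x
tr(b^3) = tr(b) tr(b^2) - tr(b) = y^3 - 3*y
reduce: tr(b^3 a) = tr(b) tr(b a b) - tr(b a) = y^2*z - x*y - z
so tr(a^-1 b^3) = tr(b^3) tr(a) - tr(b^3 a) = x*y^3 - y^2*z - 2*x*y + z
tr(b a^-2 b^2) = tr(a^-1 b^3) tr(a) - tr(a^-1 b^3 a) = x^2*y^3 - x*y^2*z - 2*x^2*y - y^3 + x*z + 3*y
assemble the triple (tr(r) - 2; tr(r a) - x; tr(r b) - y)

x^2*y^2 - x*y*z - x^2 - y^2; x^2*y*z - x^3 - x*z^2 - y*z + 2*x; x^2*y^3 - x*y^2*z - 2*x^2*y - y^3 + x*z + 2*y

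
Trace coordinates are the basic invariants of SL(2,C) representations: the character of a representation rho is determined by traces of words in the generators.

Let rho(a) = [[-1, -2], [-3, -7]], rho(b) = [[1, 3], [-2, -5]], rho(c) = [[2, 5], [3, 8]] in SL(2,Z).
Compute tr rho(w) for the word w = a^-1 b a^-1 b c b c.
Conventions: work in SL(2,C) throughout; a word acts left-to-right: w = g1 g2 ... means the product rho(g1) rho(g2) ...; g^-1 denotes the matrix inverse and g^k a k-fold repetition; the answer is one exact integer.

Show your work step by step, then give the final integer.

-2164

rho(a^-1) = [[-7, 2], [3, -1]]
... * rho(b) = [[1, 3], [-2, -5]]  ->  [[-11, -31], [5, 14]]
... * rho(a^-1) = [[-7, 2], [3, -1]]  ->  [[-16, 9], [7, -4]]
... * rho(b) = [[1, 3], [-2, -5]]  ->  [[-34, -93], [15, 41]]
... * rho(c) = [[2, 5], [3, 8]]  ->  [[-347, -914], [153, 403]]
... * rho(b) = [[1, 3], [-2, -5]]  ->  [[1481, 3529], [-653, -1556]]
... * rho(c) = [[2, 5], [3, 8]]  ->  [[13549, 35637], [-5974, -15713]]
tr = 13549 + -15713 = -2164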